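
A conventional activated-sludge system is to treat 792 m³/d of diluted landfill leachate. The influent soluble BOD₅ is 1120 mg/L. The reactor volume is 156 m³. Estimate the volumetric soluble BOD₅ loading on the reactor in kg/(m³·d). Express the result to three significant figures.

L_v ≈ 5.69 kg soluble BOD₅/(m³·d)

Applied soluble BOD₅ load per unit volume = Q·S₀/V = (792 × 1120/1000)/156.0 = 5.686 kg soluble BOD₅·m⁻³·d⁻¹.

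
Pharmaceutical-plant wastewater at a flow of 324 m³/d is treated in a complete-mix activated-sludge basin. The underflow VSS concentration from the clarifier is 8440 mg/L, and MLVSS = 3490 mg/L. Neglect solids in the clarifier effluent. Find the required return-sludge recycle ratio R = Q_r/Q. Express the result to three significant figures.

R ≈ 0.705

Mass balance around the secondary clarifier (neglecting effluent solids): R = X / (X_r − X) = 3490 / (8440 − 3490) = 0.7051.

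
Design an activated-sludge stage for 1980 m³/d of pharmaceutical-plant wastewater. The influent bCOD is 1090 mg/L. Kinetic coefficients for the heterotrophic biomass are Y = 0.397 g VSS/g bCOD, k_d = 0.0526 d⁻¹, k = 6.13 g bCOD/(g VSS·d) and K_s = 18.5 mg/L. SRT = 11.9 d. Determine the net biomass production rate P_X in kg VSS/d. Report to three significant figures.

P_X ≈ 526 kg VSS/d

For a completely mixed reactor with recycle the Lawrence–McCarty relation gives S = K_s·(1 + k_d·θ_c) / [θ_c·(Y·k − k_d) − 1] = 18.5 × (1 + 0.0526 × 11.9) / [11.9 × (0.397 × 6.13 − 0.0526) − 1] = 30.08 / 27.33 = 1.100 mg/L.
Correct the yield for decay: Y_obs = Y/(1 + k_d θ_c) = 0.397 / (1 + 0.0526 × 11.9) = 0.397 / 1.626 = 0.2442.
ΔS = 1090 − 1.10 = 1089 mg/L, so the substrate removal rate is 1980 × 1089/1000 = 2156 kg bCOD/d.
Net biomass production P_X = Y_obs × Q·(S₀ − S) = 0.2442 × 2156 = 526.4 kg VSS/d.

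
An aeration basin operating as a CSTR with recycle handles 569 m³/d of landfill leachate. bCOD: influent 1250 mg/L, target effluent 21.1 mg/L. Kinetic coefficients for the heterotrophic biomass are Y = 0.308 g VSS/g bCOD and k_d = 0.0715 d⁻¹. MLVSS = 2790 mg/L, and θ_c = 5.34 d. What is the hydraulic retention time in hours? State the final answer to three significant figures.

Steady-state biomass mass balance: V·X·(1 + k_d·θ_c) = Y·Q·(S₀ − S)·θ_c, so V = 0.308 × 569 × (1250 − 21.1) × 5.34 / [2790 × (1 + 0.0715 × 5.34)] = 1.15×10^6 / 3855 = 298.3 m³.
HRT = V/Q = 298.3 m³ / 569 m³·d⁻¹ = 0.5243 d × 24 = 12.58 h.

τ ≈ 12.6 h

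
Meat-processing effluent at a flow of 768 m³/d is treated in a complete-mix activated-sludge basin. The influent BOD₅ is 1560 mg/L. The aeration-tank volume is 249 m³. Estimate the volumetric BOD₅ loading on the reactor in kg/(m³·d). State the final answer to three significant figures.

Applied BOD₅ load per unit volume = Q·S₀/V = (768 × 1560/1000)/249.0 = 4.812 kg BOD₅·m⁻³·d⁻¹.

L_v ≈ 4.81 kg BOD₅/(m³·d)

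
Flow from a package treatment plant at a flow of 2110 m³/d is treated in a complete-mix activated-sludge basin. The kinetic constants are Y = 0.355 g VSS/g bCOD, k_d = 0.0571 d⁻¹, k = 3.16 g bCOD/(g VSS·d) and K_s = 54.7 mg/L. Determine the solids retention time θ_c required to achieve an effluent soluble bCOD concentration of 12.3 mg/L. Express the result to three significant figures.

θ_c ≈ 6.72 d

At the target effluent, Y k S/(K_s+S) = 0.355×3.16×12.3/67.00 = 0.2059 d⁻¹.
Then 1/θ_c = μ − k_d = 0.2059 − 0.0571 = 0.1488 d⁻¹, giving θ_c = 6.719 d.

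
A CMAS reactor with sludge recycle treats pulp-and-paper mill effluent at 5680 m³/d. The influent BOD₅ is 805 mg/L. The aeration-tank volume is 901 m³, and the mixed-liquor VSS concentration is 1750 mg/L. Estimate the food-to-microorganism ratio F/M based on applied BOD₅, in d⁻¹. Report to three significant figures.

Food-to-microorganism ratio F/M = Q S₀ / (V X) = 5680 × 805 / (901.0 × 1750) = 2.900 d⁻¹.

F/M ≈ 2.90 d⁻¹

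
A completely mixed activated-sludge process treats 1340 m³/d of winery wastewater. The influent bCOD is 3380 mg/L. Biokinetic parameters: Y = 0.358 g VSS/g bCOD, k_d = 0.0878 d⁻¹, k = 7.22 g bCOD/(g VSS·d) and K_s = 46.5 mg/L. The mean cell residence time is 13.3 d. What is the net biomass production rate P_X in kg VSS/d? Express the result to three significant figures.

P_X ≈ 747 kg VSS/d

From the Monod/SRT balance for a CMAS, S = K_s·(1+k_d θ_c)/[θ_c·(Y k − k_d) − 1] = 46.5 × (1 + 0.0878 × 13.3) / [13.3 × (0.358 × 7.22 − 0.0878) − 1] = 100.8 / 32.21 = 3.130 mg/L.
Observed yield with endogenous decay: Y_obs = Y / (1 + k_d·θ_c) = 0.358 / (1 + 0.0878 × 13.3) = 0.358 / 2.168 = 0.1651 g VSS/g bCOD.
Substrate removed = Q·(S₀ − S) = 1340 m³/d × (3380 − 3.13) g/m³ = 4.53×10^6 g/d = 4525 kg/d.
Net biomass production P_X = Y_obs × Q·(S₀ − S) = 0.1651 × 4525 = 747.3 kg VSS/d.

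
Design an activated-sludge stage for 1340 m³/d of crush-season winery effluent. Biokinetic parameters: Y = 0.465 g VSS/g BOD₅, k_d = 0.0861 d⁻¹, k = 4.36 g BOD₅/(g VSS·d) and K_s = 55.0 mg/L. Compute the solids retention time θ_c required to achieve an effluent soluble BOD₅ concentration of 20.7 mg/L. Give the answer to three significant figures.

At the target effluent, Y k S/(K_s+S) = 0.465×4.36×20.7/75.70 = 0.5544 d⁻¹.
1/θ_c = 0.5544 − 0.0861 = 0.4683 d⁻¹, so θ_c = 2.135 d.

θ_c ≈ 2.14 d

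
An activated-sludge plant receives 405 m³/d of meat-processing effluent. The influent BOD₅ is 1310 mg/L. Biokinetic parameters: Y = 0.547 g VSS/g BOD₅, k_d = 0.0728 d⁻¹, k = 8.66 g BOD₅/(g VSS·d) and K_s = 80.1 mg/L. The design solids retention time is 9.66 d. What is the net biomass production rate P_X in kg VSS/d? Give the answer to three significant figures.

P_X ≈ 170 kg VSS/d

Effluent substrate depends only on kinetics and SRT: S = K_s(1 + k_d θ_c) / [θ_c(Yk − k_d) − 1] = 80.1 × (1 + 0.0728 × 9.66) / [9.66 × (0.547 × 8.66 − 0.0728) − 1] = 136.4 / 44.06 = 3.097 mg/L.
The observed yield is Y_obs = Y/(1 + k_d·θ_c) = 0.547 / (1 + 0.0728 × 9.66) = 0.547 / 1.703 = 0.3212 g VSS per g BOD₅ removed.
Substrate removed = Q·(S₀ − S) = 405 m³/d × (1310 − 3.10) g/m³ = 5.29×10^5 g/d = 529.3 kg/d.
So the net sludge growth is P_X = 0.3212 × 529.3 = 170.0 kg VSS/d.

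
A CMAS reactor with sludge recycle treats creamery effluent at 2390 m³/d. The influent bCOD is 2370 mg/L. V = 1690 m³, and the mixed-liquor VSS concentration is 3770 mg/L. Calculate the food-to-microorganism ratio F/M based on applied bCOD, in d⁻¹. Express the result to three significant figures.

F/M ≈ 0.889 d⁻¹

Food-to-microorganism ratio F/M = Q S₀ / (V X) = 2390 × 2370 / (1690 × 3770) = 0.8890 d⁻¹.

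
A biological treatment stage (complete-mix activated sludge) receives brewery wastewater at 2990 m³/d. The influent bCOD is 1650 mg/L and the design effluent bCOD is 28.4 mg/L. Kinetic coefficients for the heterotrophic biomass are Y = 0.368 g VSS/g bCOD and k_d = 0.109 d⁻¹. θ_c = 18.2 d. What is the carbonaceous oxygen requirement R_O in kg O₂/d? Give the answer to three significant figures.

Y_obs = Y / (1 + k_d θ_c) = 0.368 / (1 + 0.109 × 18.2) = 0.368 / 2.984 = 0.1233.
ΔS = 1650 − 28.4 = 1622 mg/L, so the substrate removal rate is 2990 × 1622/1000 = 4849 kg bCOD/d.
Biomass synthesised: P_X = Y_obs × 4849 = 598.0 kg VSS/d.
R_O = Q·ΔS − 1.42 P_X = 4849 − 849.1 = 3999 kg O₂/d.

R_O ≈ 4000 kg O₂/d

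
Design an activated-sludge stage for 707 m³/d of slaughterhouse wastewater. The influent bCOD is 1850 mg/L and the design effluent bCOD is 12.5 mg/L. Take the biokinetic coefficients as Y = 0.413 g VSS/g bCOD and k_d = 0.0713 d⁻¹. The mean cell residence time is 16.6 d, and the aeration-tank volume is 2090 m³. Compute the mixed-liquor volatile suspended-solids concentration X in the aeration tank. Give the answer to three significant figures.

X ≈ 1950 mg/L

From V·X·(1 + k_d·θ_c) = Y·Q·(S₀ − S)·θ_c: X = 0.413 × 707 × (1850 − 12.5) × 16.6 / [2090 × (1 + 0.0713 × 16.6)] = 1952 mg/L.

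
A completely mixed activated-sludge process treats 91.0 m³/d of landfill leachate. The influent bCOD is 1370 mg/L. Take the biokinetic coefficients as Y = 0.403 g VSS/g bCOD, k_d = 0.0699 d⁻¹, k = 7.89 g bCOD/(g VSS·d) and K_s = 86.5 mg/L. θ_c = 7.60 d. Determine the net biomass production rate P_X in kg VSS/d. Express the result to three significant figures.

Effluent substrate depends only on kinetics and SRT: S = K_s(1 + k_d θ_c) / [θ_c(Yk − k_d) − 1] = 86.5 × (1 + 0.0699 × 7.60) / [7.60 × (0.403 × 7.89 − 0.0699) − 1] = 132.5 / 22.63 = 5.852 mg/L.
Correct the yield for decay: Y_obs = Y/(1 + k_d θ_c) = 0.403 / (1 + 0.0699 × 7.60) = 0.403 / 1.531 = 0.2632.
Q·(S₀ − S) = 91.0 × (1370 − 5.85) × 10⁻³ = 124.1 kg/d removed.
Biomass produced: P_X = Y_obs·Q·ΔS = 0.2632 × 124.1 ≈ 32.67 kg VSS/d.

P_X ≈ 32.7 kg VSS/d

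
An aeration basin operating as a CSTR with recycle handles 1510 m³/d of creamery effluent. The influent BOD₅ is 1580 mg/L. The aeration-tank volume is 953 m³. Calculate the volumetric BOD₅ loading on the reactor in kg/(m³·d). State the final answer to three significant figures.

L_v ≈ 2.50 kg BOD₅/(m³·d)

Applied BOD₅ load per unit volume = Q·S₀/V = (1510 × 1580/1000)/953.0 = 2.503 kg BOD₅·m⁻³·d⁻¹.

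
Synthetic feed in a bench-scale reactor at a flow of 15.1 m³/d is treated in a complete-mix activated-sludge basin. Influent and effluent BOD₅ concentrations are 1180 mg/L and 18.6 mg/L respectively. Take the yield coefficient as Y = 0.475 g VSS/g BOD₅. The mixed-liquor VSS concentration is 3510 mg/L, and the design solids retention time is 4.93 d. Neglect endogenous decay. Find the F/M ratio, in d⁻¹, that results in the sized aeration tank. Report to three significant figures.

Biomass mass balance (decay neglected): V·X = Y·Q·(S₀ − S)·θ_c, so V = 0.475 × 15.1 × (1180 − 18.6) × 4.93 / 3510 = 11.70 m³.
Food-to-microorganism ratio F/M = Q S₀ / (V X) = 15.1 × 1180 / (11.70 × 3510) = 0.4339 d⁻¹.

F/M ≈ 0.434 d⁻¹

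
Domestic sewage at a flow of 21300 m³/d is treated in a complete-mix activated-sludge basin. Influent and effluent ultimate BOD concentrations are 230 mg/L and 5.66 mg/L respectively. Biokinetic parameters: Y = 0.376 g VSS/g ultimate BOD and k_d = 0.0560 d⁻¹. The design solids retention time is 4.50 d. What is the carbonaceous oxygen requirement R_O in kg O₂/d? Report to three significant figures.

The observed yield is Y_obs = Y/(1 + k_d·θ_c) = 0.376 / (1 + 0.0560 × 4.50) = 0.376 / 1.252 = 0.3003 g VSS per g ultimate BOD removed.
ΔS = 230 − 5.66 = 224.3 mg/L, so the substrate removal rate is 21300 × 224.3/1000 = 4778 kg ultimate BOD/d.
Net sludge production P_X = 0.3003 × 4778 = 1435 kg VSS/d.
R_O = Q·ΔS − 1.42 P_X = 4778 − 2038 = 2741 kg O₂/d.

R_O ≈ 2740 kg O₂/d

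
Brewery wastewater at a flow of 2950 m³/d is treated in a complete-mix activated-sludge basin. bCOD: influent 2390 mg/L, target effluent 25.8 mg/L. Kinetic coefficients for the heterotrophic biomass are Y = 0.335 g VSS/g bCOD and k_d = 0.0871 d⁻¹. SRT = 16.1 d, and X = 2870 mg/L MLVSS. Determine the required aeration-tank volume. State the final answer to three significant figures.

V ≈ 5460 m³

Rearranging the biomass balance for a CMAS with decay, V = Y·Q·ΔS·θ_c / [X·(1+k_d θ_c)] = 0.335 × 2950 × (2390 − 25.8) × 16.1 / [2870 × (1 + 0.0871 × 16.1)] = 3.76×10^7 / 6895 = 5456 m³.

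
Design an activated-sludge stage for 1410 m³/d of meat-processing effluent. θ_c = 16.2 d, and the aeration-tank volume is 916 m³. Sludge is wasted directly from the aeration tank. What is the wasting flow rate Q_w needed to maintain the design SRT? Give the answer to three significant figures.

Q_w ≈ 56.5 m³/d

Wasting from the aeration tank: Q_w = V / θ_c = 916.0 / 16.2 = 56.54 m³/d.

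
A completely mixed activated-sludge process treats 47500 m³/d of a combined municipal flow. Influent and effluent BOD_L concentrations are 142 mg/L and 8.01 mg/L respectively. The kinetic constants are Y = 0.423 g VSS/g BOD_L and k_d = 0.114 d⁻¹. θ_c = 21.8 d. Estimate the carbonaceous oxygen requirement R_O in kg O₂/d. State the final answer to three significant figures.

Correct the yield for decay: Y_obs = Y/(1 + k_d θ_c) = 0.423 / (1 + 0.114 × 21.8) = 0.423 / 3.485 = 0.1214.
ΔS = 142 − 8.01 = 134.0 mg/L, so the substrate removal rate is 47500 × 134.0/1000 = 6365 kg BOD_L/d.
P_X = Y_obs·Q·(S₀ − S) = 0.1214 × 6365 = 772.5 kg VSS/d.
Carbonaceous O₂ demand = substrate oxidised − cell-mass equivalent = 6365 − 1.42 × 772.5 = 5268 kg O₂/d.

R_O ≈ 5270 kg O₂/d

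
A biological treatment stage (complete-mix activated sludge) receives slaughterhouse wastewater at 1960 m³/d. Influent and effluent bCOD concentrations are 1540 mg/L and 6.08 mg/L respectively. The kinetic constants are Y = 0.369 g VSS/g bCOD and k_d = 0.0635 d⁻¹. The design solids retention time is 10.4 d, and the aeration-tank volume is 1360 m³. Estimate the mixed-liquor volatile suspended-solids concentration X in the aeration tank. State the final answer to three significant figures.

Solving the biomass balance for X: X = Y Q (S₀−S) θ_c / [V (1+k_d θ_c)] = 0.369 × 1960 × (1540 − 6.08) × 10.4 / [1360 × (1 + 0.0635 × 10.4)] = 5109 mg/L.

X ≈ 5110 mg/L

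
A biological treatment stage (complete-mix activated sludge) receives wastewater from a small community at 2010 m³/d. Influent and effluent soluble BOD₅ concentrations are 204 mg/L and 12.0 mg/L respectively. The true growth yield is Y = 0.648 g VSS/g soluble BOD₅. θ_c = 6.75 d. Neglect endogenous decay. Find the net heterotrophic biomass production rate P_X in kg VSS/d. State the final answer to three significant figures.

P_X ≈ 250 kg VSS/d

With endogenous decay neglected, the observed yield equals the true yield: Y_obs = Y = 0.648 g VSS/g soluble BOD₅.
ΔS = 204 − 12.0 = 192.0 mg/L, so the substrate removal rate is 2010 × 192.0/1000 = 385.9 kg soluble BOD₅/d.
Net biomass production P_X = Y_obs × Q·(S₀ − S) = 0.6480 × 385.9 = 250.1 kg VSS/d.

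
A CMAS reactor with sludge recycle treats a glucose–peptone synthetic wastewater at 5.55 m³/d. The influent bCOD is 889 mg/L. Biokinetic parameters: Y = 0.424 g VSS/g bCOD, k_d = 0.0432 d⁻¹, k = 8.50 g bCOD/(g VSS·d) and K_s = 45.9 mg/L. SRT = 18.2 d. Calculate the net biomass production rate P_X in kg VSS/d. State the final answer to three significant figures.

P_X ≈ 1.17 kg VSS/d

For a completely mixed reactor with recycle the Lawrence–McCarty relation gives S = K_s·(1 + k_d·θ_c) / [θ_c·(Y·k − k_d) − 1] = 45.9 × (1 + 0.0432 × 18.2) / [18.2 × (0.424 × 8.50 − 0.0432) − 1] = 81.99 / 63.81 = 1.285 mg/L.
Observed yield with endogenous decay: Y_obs = Y / (1 + k_d·θ_c) = 0.424 / (1 + 0.0432 × 18.2) = 0.424 / 1.786 = 0.2374 g VSS/g bCOD.
Substrate removed = Q·(S₀ − S) = 5.55 m³/d × (889 − 1.28) g/m³ = 4.93×10^3 g/d = 4.927 kg/d.
Net biomass production P_X = Y_obs × Q·(S₀ − S) = 0.2374 × 4.927 = 1.169 kg VSS/d.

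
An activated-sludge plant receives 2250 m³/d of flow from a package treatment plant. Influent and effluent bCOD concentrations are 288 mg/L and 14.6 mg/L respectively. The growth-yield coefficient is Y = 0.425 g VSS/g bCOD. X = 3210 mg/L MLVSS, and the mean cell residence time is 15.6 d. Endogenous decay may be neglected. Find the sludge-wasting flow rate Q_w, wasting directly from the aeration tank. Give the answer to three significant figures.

Biomass mass balance (decay neglected): V·X = Y·Q·(S₀ − S)·θ_c, so V = 0.425 × 2250 × (288 − 14.6) × 15.6 / 3210 = 1271 m³.
With mixed-liquor wasting, θ_c = V/Q_w, so Q_w = V/θ_c = 1271/15.6 = 81.45 m³/d.

Q_w ≈ 81.4 m³/d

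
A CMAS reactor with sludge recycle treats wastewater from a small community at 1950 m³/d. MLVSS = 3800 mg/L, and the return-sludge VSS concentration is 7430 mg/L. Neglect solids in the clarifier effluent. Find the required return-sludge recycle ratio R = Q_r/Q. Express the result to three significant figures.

R ≈ 1.05

Solids balance on the clarifier gives (1+R)X = R·X_r, so R = X/(X_r − X) = 3800 / (7430 − 3800) = 1.047.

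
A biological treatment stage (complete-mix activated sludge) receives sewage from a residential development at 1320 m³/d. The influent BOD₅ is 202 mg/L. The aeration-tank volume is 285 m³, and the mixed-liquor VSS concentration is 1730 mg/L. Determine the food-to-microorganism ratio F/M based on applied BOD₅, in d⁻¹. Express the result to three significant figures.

F/M ≈ 0.541 d⁻¹

F/M = Q·S₀ / (V·X) = 1320 × 202 / (285.0 × 1730) = 0.5408 g BOD₅·(g VSS·d)⁻¹.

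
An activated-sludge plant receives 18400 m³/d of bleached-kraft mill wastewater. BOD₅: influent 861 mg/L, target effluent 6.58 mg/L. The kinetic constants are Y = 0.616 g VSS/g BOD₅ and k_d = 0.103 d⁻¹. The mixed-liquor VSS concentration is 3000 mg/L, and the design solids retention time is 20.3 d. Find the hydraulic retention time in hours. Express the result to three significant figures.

Rearranging the biomass balance for a CMAS with decay, V = Y·Q·ΔS·θ_c / [X·(1+k_d θ_c)] = 0.616 × 18400 × (861 − 6.58) × 20.3 / [3000 × (1 + 0.103 × 20.3)] = 1.97×10^8 / 9273 = 21201 m³.
HRT = V/Q = 21201 m³ / 18400 m³·d⁻¹ = 1.152 d × 24 = 27.65 h.

τ ≈ 27.7 h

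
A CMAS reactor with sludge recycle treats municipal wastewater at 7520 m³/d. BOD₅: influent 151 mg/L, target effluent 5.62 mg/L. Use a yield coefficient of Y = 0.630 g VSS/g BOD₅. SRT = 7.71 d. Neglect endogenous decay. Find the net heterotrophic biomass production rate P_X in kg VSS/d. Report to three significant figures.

P_X ≈ 689 kg VSS/d

No decay correction is needed, so Y_obs = Y = 0.630.
Substrate removed = Q·(S₀ − S) = 7520 m³/d × (151 − 5.62) g/m³ = 1.09×10^6 g/d = 1093 kg/d.
Net biomass production P_X = Y_obs × Q·(S₀ − S) = 0.6300 × 1093 = 688.8 kg VSS/d.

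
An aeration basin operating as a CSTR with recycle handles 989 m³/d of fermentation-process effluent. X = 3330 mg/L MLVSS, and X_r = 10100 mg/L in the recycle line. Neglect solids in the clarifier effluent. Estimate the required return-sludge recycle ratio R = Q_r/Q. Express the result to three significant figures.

Mass balance around the secondary clarifier (neglecting effluent solids): R = X / (X_r − X) = 3330 / (10100 − 3330) = 0.4919.

R ≈ 0.492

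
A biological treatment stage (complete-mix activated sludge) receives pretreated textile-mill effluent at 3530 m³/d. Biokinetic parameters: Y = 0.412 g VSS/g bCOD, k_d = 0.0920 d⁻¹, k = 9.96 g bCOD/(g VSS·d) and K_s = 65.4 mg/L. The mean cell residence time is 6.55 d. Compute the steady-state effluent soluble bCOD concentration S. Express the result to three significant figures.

S ≈ 4.15 mg/L

Effluent substrate depends only on kinetics and SRT: S = K_s(1 + k_d θ_c) / [θ_c(Yk − k_d) − 1] = 65.4 × (1 + 0.0920 × 6.55) / [6.55 × (0.412 × 9.96 − 0.0920) − 1] = 104.8 / 25.28 = 4.147 mg/L.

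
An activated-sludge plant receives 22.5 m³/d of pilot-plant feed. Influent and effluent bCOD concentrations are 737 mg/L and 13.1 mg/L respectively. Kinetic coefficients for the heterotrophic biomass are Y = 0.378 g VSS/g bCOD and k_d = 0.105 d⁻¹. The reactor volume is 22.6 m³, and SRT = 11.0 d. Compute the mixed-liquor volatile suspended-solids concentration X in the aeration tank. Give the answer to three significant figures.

From V·X·(1 + k_d·θ_c) = Y·Q·(S₀ − S)·θ_c: X = 0.378 × 22.5 × (737 − 13.1) × 11.0 / [22.6 × (1 + 0.105 × 11.0)] = 1391 mg/L.

X ≈ 1390 mg/L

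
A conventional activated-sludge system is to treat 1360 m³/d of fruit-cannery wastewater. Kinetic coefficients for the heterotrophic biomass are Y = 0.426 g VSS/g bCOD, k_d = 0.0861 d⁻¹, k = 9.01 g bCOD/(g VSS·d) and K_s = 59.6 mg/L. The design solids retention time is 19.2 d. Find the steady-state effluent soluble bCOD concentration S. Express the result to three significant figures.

For a completely mixed reactor with recycle the Lawrence–McCarty relation gives S = K_s·(1 + k_d·θ_c) / [θ_c·(Y·k − k_d) − 1] = 59.6 × (1 + 0.0861 × 19.2) / [19.2 × (0.426 × 9.01 − 0.0861) − 1] = 158.1 / 71.04 = 2.226 mg/L.

S ≈ 2.23 mg/L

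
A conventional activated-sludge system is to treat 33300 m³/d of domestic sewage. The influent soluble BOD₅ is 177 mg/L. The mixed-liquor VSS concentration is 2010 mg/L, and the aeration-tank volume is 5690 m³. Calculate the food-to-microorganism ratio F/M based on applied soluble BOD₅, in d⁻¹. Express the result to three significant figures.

F/M = Q·S₀ / (V·X) = 33300 × 177 / (5690 × 2010) = 0.5154 g soluble BOD₅·(g VSS·d)⁻¹.

F/M ≈ 0.515 d⁻¹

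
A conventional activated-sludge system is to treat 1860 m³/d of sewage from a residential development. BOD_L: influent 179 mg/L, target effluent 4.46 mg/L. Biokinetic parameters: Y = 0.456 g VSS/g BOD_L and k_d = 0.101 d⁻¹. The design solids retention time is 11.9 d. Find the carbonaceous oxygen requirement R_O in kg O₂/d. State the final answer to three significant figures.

Correct the yield for decay: Y_obs = Y/(1 + k_d θ_c) = 0.456 / (1 + 0.101 × 11.9) = 0.456 / 2.202 = 0.2071.
ΔS = 179 − 4.46 = 174.5 mg/L, so the substrate removal rate is 1860 × 174.5/1000 = 324.6 kg BOD_L/d.
Net sludge production P_X = 0.2071 × 324.6 = 67.23 kg VSS/d.
Carbonaceous O₂ demand = substrate oxidised − cell-mass equivalent = 324.6 − 1.42 × 67.23 = 229.2 kg O₂/d.

R_O ≈ 229 kg O₂/d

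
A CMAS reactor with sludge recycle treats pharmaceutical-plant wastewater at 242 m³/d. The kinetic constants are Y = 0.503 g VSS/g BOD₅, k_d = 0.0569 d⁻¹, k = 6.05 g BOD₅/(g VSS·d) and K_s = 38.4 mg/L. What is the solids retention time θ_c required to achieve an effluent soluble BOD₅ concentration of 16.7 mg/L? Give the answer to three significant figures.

From 1/θ_c = Y·k·S/(K_s + S) − k_d: Y·k·S/(K_s+S) = 0.503 × 6.05 × 16.7 / (38.4 + 16.7) = 0.9223 d⁻¹.
1/θ_c = 0.9223 − 0.0569 = 0.8654 d⁻¹, so θ_c = 1.155 d.

θ_c ≈ 1.16 d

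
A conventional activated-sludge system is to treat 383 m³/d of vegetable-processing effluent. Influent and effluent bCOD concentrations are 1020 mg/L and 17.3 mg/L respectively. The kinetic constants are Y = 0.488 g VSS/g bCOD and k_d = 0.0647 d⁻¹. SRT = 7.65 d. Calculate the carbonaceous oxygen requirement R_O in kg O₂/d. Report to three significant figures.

R_O ≈ 206 kg O₂/d

Y_obs = Y / (1 + k_d θ_c) = 0.488 / (1 + 0.0647 × 7.65) = 0.488 / 1.495 = 0.3264.
Mass of bCOD removed per day: Q(S₀ − S) = 383 × 1003 g/m³ = 384.0 kg/d.
Net sludge production P_X = 0.3264 × 384.0 = 125.4 kg VSS/d.
Carbonaceous O₂ demand = substrate oxidised − cell-mass equivalent = 384.0 − 1.42 × 125.4 = 206.0 kg O₂/d.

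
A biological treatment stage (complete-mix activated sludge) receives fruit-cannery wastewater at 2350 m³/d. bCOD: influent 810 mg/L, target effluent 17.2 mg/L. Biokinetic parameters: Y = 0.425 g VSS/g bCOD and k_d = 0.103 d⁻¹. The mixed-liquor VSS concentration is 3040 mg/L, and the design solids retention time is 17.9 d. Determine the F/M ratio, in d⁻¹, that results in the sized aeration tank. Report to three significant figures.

F/M ≈ 0.382 d⁻¹

From the SRT design equation V = Y Q (S₀−S) θ_c / [X (1 + k_d θ_c)] = 0.425 × 2350 × (810 − 17.2) × 17.9 / [3040 × (1 + 0.103 × 17.9)] = 1.42×10^7 / 8645 = 1640 m³.
Food-to-microorganism ratio F/M = Q S₀ / (V X) = 2350 × 810 / (1640 × 3040) = 0.3819 d⁻¹.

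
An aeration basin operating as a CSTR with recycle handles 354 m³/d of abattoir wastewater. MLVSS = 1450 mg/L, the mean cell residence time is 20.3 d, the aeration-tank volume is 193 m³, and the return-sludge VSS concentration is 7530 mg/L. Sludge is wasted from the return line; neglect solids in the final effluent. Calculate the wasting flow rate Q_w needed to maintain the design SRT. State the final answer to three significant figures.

Q_w = (V·X)/(θ_c X_r) = 193.0 × 1450 / (20.3 × 7530) = 1.831 m³/d.

Q_w ≈ 1.83 m³/d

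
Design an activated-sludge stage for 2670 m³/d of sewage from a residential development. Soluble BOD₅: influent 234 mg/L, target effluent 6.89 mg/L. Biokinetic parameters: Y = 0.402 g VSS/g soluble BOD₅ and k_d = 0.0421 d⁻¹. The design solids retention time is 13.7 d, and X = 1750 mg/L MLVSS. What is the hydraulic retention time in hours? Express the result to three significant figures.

Steady-state biomass mass balance: V·X·(1 + k_d·θ_c) = Y·Q·(S₀ − S)·θ_c, so V = 0.402 × 2670 × (234 − 6.89) × 13.7 / [1750 × (1 + 0.0421 × 13.7)] = 3.34×10^6 / 2759 = 1210 m³.
τ = V/Q = 1210/2670 = 0.4533 d, or 10.88 h.

τ ≈ 10.9 h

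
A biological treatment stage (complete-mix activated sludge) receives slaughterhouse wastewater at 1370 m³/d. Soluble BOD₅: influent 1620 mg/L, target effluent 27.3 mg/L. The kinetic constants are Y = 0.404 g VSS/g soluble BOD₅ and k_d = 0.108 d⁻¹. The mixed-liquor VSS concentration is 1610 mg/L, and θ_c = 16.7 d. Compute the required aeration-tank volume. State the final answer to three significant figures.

From the SRT design equation V = Y Q (S₀−S) θ_c / [X (1 + k_d θ_c)] = 0.404 × 1370 × (1620 − 27.3) × 16.7 / [1610 × (1 + 0.108 × 16.7)] = 1.47×10^7 / 4514 = 3261 m³.

V ≈ 3260 m³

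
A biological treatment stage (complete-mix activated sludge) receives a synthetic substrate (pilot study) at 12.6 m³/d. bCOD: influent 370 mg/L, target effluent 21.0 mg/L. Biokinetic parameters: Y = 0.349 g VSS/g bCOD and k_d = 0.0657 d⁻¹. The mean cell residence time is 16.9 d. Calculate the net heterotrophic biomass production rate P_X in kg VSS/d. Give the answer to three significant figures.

The observed yield is Y_obs = Y/(1 + k_d·θ_c) = 0.349 / (1 + 0.0657 × 16.9) = 0.349 / 2.110 = 0.1654 g VSS per g bCOD removed.
Mass of bCOD removed per day: Q(S₀ − S) = 12.6 × 349.0 g/m³ = 4.397 kg/d.
Net biomass production P_X = Y_obs × Q·(S₀ − S) = 0.1654 × 4.397 = 0.7272 kg VSS/d.

P_X ≈ 0.727 kg VSS/d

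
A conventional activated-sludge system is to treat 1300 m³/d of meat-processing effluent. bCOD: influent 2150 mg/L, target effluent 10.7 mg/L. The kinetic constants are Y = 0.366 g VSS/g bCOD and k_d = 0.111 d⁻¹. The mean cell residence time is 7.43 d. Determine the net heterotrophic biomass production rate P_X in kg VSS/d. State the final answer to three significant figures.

Correct the yield for decay: Y_obs = Y/(1 + k_d θ_c) = 0.366 / (1 + 0.111 × 7.43) = 0.366 / 1.825 = 0.2006.
Substrate removed = Q·(S₀ − S) = 1300 m³/d × (2150 − 10.7) g/m³ = 2.78×10^6 g/d = 2781 kg/d.
P_X = Y_obs · Q(S₀ − S) = 0.2006 × 2781 = 557.8 kg VSS/d.

P_X ≈ 558 kg VSS/d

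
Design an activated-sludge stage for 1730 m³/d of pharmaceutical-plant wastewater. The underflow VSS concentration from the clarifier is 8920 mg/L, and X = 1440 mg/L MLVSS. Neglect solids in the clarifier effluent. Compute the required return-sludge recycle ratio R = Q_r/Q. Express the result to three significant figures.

Solids balance on the clarifier gives (1+R)X = R·X_r, so R = X/(X_r − X) = 1440 / (8920 − 1440) = 0.1925.

R ≈ 0.193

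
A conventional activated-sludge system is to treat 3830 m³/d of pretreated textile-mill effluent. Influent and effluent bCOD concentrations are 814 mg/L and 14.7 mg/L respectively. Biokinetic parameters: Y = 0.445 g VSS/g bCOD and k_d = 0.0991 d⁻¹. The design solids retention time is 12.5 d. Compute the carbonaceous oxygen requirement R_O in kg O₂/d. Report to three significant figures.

Y_obs = Y / (1 + k_d θ_c) = 0.445 / (1 + 0.0991 × 12.5) = 0.445 / 2.239 = 0.1988.
Mass of bCOD removed per day: Q(S₀ − S) = 3830 × 799.3 g/m³ = 3061 kg/d.
P_X = Y_obs·Q·(S₀ − S) = 0.1988 × 3061 = 608.5 kg VSS/d.
R_O = Q·(S₀ − S) − 1.42·P_X = 3061 − 1.42 × 608.5 = 2197 kg O₂/d.

R_O ≈ 2200 kg O₂/d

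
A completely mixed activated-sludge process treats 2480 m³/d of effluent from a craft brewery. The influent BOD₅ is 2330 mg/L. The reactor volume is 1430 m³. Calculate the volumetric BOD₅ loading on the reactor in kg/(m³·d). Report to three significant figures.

L_v ≈ 4.04 kg BOD₅/(m³·d)

Volumetric loading L_v = Q·S₀ / V = 2480 × 2330 g/m³ / 1430 m³ = 4041 g/(m³·d) = 4.041 kg BOD₅/(m³·d).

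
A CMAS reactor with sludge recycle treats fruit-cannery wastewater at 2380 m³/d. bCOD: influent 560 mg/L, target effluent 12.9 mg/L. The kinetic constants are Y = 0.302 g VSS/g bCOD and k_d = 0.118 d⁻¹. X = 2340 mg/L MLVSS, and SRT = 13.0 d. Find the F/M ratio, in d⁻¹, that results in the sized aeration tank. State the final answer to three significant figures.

Steady-state biomass mass balance: V·X·(1 + k_d·θ_c) = Y·Q·(S₀ − S)·θ_c, so V = 0.302 × 2380 × (560 − 12.9) × 13.0 / [2340 × (1 + 0.118 × 13.0)] = 5.11×10^6 / 5930 = 862.1 m³.
F/M = applied load / biomass = Q·S₀/(V·X) = 2380 × 560 / (862.1 × 2340) = 0.6607 d⁻¹.

F/M ≈ 0.661 d⁻¹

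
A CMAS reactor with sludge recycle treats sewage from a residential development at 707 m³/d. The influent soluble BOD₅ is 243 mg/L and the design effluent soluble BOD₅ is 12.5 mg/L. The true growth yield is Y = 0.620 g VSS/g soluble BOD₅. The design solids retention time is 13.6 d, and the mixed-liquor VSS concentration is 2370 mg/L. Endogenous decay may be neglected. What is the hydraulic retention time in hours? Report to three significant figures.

τ ≈ 19.7 h

V·X = Y·Q·ΔS·θ_c gives V = 0.620 × 707 × (243 − 12.5) × 13.6 / 2370 = 579.8 m³.
HRT = V/Q = 579.8 m³ / 707 m³·d⁻¹ = 0.8201 d × 24 = 19.68 h.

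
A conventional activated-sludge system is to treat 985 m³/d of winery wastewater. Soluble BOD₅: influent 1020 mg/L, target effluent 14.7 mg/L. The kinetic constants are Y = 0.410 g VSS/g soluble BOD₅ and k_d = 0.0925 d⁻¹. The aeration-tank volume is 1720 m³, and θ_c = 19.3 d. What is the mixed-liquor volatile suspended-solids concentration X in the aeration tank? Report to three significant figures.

X ≈ 1640 mg/L

Solving the biomass balance for X: X = Y Q (S₀−S) θ_c / [V (1+k_d θ_c)] = 0.410 × 985 × (1020 − 14.7) × 19.3 / [1720 × (1 + 0.0925 × 19.3)] = 1636 mg/L.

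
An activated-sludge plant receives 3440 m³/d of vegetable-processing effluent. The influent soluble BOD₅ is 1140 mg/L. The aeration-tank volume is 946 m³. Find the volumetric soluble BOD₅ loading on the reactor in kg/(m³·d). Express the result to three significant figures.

L_v ≈ 4.15 kg soluble BOD₅/(m³·d)

Applied soluble BOD₅ load per unit volume = Q·S₀/V = (3440 × 1140/1000)/946.0 = 4.145 kg soluble BOD₅·m⁻³·d⁻¹.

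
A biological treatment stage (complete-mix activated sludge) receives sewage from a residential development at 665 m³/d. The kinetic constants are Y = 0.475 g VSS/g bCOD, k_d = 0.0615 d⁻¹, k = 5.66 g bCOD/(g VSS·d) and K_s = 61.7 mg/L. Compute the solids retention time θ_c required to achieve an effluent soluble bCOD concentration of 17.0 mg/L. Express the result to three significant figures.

θ_c ≈ 1.93 d

From 1/θ_c = Y·k·S/(K_s + S) − k_d: Y·k·S/(K_s+S) = 0.475 × 5.66 × 17.0 / (61.7 + 17.0) = 0.5807 d⁻¹.
Then 1/θ_c = μ − k_d = 0.5807 − 0.0615 = 0.5192 d⁻¹, giving θ_c = 1.926 d.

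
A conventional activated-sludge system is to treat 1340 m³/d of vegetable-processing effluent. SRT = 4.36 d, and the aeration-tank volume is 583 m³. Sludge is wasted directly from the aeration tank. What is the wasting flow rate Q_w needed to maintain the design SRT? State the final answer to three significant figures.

Q_w ≈ 134 m³/d

Wasting from the aeration tank: Q_w = V / θ_c = 583.0 / 4.36 = 133.7 m³/d.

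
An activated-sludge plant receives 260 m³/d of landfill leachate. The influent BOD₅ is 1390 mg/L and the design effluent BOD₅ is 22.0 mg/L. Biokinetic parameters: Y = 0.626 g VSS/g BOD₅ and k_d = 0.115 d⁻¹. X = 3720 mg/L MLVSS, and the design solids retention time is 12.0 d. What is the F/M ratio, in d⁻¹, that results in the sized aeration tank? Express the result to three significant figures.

From the SRT design equation V = Y Q (S₀−S) θ_c / [X (1 + k_d θ_c)] = 0.626 × 260 × (1390 − 22.0) × 12.0 / [3720 × (1 + 0.115 × 12.0)] = 2.67×10^6 / 8854 = 301.8 m³.
F/M = Q·S₀ / (V·X) = 260 × 1390 / (301.8 × 3720) = 0.3219 g BOD₅·(g VSS·d)⁻¹.

F/M ≈ 0.322 d⁻¹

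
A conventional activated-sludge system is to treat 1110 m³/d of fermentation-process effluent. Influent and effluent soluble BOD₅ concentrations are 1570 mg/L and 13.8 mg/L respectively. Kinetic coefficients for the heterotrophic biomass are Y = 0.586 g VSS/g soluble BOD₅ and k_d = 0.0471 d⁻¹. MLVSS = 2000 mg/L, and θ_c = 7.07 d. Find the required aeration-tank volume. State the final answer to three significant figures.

From the SRT design equation V = Y Q (S₀−S) θ_c / [X (1 + k_d θ_c)] = 0.586 × 1110 × (1570 − 13.8) × 7.07 / [2000 × (1 + 0.0471 × 7.07)] = 7.16×10^6 / 2666 = 2684 m³.

V ≈ 2680 m³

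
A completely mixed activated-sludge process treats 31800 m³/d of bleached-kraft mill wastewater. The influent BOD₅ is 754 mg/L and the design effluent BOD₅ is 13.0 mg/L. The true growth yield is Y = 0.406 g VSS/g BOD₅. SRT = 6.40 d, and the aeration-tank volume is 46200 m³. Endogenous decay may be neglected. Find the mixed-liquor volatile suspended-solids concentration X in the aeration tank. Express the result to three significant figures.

X = Y·Q·ΔS·θ_c / V = 0.406 × 31800 × (754 − 13.0) × 6.40 / 46200 = 1325 mg/L.

X ≈ 1330 mg/L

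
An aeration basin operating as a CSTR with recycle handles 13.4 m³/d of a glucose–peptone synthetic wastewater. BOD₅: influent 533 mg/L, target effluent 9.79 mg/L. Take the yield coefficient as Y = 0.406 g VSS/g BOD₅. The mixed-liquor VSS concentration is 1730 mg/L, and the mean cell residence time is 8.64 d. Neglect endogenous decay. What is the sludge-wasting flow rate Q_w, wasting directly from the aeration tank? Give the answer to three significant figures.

Q_w ≈ 1.65 m³/d

Biomass mass balance (decay neglected): V·X = Y·Q·(S₀ − S)·θ_c, so V = 0.406 × 13.4 × (533 − 9.79) × 8.64 / 1730 = 14.22 m³.
With mixed-liquor wasting, θ_c = V/Q_w, so Q_w = V/θ_c = 14.22/8.64 = 1.645 m³/d.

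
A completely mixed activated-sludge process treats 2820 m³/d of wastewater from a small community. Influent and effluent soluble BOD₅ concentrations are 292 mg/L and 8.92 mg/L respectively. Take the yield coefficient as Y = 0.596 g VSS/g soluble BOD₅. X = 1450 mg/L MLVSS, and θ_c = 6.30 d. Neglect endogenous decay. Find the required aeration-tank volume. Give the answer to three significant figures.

V·X = Y·Q·ΔS·θ_c gives V = 0.596 × 2820 × (292 − 8.92) × 6.30 / 1450 = 2067 m³.

V ≈ 2070 m³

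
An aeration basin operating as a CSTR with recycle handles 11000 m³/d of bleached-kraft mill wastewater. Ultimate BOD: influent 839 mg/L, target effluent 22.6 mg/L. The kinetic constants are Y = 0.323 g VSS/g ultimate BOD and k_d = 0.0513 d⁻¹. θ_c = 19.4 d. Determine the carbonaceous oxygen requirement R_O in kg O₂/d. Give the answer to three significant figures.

Correct the yield for decay: Y_obs = Y/(1 + k_d θ_c) = 0.323 / (1 + 0.0513 × 19.4) = 0.323 / 1.995 = 0.1619.
Q·(S₀ − S) = 11000 × (839 − 22.6) × 10⁻³ = 8980 kg/d removed.
P_X = Y_obs·Q·(S₀ − S) = 0.1619 × 8980 = 1454 kg VSS/d.
Carbonaceous O₂ demand = substrate oxidised − cell-mass equivalent = 8980 − 1.42 × 1454 = 6916 kg O₂/d.

R_O ≈ 6920 kg O₂/d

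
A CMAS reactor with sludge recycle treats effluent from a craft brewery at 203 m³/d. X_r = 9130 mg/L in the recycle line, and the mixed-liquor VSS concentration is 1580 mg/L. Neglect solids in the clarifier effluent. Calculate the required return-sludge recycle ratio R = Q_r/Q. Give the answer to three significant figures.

R ≈ 0.209

R = Q_r/Q = X/(X_r − X) = 1580 / (9130 − 1580) = 0.2093.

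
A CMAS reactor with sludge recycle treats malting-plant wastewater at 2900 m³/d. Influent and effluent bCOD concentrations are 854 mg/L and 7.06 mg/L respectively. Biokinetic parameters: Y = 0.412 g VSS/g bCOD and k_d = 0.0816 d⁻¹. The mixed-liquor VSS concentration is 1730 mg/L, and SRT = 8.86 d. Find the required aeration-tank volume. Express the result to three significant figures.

Rearranging the biomass balance for a CMAS with decay, V = Y·Q·ΔS·θ_c / [X·(1+k_d θ_c)] = 0.412 × 2900 × (854 − 7.06) × 8.86 / [1730 × (1 + 0.0816 × 8.86)] = 8.97×10^6 / 2981 = 3008 m³.

V ≈ 3010 m³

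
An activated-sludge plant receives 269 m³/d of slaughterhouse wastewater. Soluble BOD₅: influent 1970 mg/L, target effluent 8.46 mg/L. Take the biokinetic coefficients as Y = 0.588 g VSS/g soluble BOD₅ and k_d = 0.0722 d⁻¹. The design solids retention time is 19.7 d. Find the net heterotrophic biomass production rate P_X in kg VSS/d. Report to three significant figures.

Y_obs = Y / (1 + k_d θ_c) = 0.588 / (1 + 0.0722 × 19.7) = 0.588 / 2.422 = 0.2427.
ΔS = 1970 − 8.46 = 1962 mg/L, so the substrate removal rate is 269 × 1962/1000 = 527.7 kg soluble BOD₅/d.
P_X = Y_obs · Q(S₀ − S) = 0.2427 × 527.7 = 128.1 kg VSS/d.

P_X ≈ 128 kg VSS/d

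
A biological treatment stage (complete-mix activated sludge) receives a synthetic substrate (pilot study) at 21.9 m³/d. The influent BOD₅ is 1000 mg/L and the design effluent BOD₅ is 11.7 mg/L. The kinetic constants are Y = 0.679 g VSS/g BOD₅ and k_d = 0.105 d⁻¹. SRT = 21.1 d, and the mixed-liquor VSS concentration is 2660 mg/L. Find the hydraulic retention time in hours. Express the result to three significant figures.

τ ≈ 39.7 h

Steady-state biomass mass balance: V·X·(1 + k_d·θ_c) = Y·Q·(S₀ − S)·θ_c, so V = 0.679 × 21.9 × (1000 − 11.7) × 21.1 / [2660 × (1 + 0.105 × 21.1)] = 3.1×10^5 / 8553 = 36.25 m³.
HRT = V/Q = 36.25 m³ / 21.9 m³·d⁻¹ = 1.655 d × 24 = 39.73 h.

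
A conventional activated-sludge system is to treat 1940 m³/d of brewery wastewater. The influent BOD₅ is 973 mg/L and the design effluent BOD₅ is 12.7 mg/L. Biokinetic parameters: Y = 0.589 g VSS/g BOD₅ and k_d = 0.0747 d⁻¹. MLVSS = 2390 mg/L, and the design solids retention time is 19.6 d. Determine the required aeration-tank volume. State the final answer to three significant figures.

Rearranging the biomass balance for a CMAS with decay, V = Y·Q·ΔS·θ_c / [X·(1+k_d θ_c)] = 0.589 × 1940 × (973 − 12.7) × 19.6 / [2390 × (1 + 0.0747 × 19.6)] = 2.15×10^7 / 5889 = 3652 m³.

V ≈ 3650 m³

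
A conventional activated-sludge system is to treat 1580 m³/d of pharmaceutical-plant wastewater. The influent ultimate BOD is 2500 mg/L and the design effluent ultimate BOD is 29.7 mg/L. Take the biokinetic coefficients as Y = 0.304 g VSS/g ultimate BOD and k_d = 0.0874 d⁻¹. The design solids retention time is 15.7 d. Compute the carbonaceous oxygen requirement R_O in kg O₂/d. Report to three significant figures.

Correct the yield for decay: Y_obs = Y/(1 + k_d θ_c) = 0.304 / (1 + 0.0874 × 15.7) = 0.304 / 2.372 = 0.1282.
Substrate removed = Q·(S₀ − S) = 1580 m³/d × (2500 − 29.7) g/m³ = 3.9×10^6 g/d = 3903 kg/d.
Biomass synthesised: P_X = Y_obs × 3903 = 500.2 kg VSS/d.
R_O = Q·ΔS − 1.42 P_X = 3903 − 710.3 = 3193 kg O₂/d.

R_O ≈ 3190 kg O₂/d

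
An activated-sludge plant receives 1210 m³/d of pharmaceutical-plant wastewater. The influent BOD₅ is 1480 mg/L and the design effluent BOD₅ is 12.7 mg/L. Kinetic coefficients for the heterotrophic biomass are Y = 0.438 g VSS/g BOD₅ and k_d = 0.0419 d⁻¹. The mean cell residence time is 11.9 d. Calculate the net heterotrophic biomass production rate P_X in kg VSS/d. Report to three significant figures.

P_X ≈ 519 kg VSS/d

The observed yield is Y_obs = Y/(1 + k_d·θ_c) = 0.438 / (1 + 0.0419 × 11.9) = 0.438 / 1.499 = 0.2923 g VSS per g BOD₅ removed.
Q·(S₀ − S) = 1210 × (1480 − 12.7) × 10⁻³ = 1775 kg/d removed.
Biomass produced: P_X = Y_obs·Q·ΔS = 0.2923 × 1775 ≈ 518.9 kg VSS/d.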